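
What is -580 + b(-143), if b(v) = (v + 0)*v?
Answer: 19869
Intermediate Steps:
b(v) = v² (b(v) = v*v = v²)
-580 + b(-143) = -580 + (-143)² = -580 + 20449 = 19869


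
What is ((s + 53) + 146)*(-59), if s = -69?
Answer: -7670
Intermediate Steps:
((s + 53) + 146)*(-59) = ((-69 + 53) + 146)*(-59) = (-16 + 146)*(-59) = 130*(-59) = -7670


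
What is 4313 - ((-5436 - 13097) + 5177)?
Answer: 17669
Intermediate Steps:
4313 - ((-5436 - 13097) + 5177) = 4313 - (-18533 + 5177) = 4313 - 1*(-13356) = 4313 + 13356 = 17669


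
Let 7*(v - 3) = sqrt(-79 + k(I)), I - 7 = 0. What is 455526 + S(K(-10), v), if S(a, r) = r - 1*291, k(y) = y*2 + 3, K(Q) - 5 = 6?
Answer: 455238 + I*sqrt(62)/7 ≈ 4.5524e+5 + 1.1249*I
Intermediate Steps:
I = 7 (I = 7 + 0 = 7)
K(Q) = 11 (K(Q) = 5 + 6 = 11)
k(y) = 3 + 2*y (k(y) = 2*y + 3 = 3 + 2*y)
v = 3 + I*sqrt(62)/7 (v = 3 + sqrt(-79 + (3 + 2*7))/7 = 3 + sqrt(-79 + (3 + 14))/7 = 3 + sqrt(-79 + 17)/7 = 3 + sqrt(-62)/7 = 3 + (I*sqrt(62))/7 = 3 + I*sqrt(62)/7 ≈ 3.0 + 1.1249*I)
S(a, r) = -291 + r (S(a, r) = r - 291 = -291 + r)
455526 + S(K(-10), v) = 455526 + (-291 + (3 + I*sqrt(62)/7)) = 455526 + (-288 + I*sqrt(62)/7) = 455238 + I*sqrt(62)/7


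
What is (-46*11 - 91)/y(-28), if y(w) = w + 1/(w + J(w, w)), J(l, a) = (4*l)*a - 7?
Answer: 1851297/86827 ≈ 21.322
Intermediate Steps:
J(l, a) = -7 + 4*a*l (J(l, a) = 4*a*l - 7 = -7 + 4*a*l)
y(w) = w + 1/(-7 + w + 4*w²) (y(w) = w + 1/(w + (-7 + 4*w*w)) = w + 1/(w + (-7 + 4*w²)) = w + 1/(-7 + w + 4*w²))
(-46*11 - 91)/y(-28) = (-46*11 - 91)/(((1 + (-28)² - 28*(-7 + 4*(-28)²))/(-7 - 28 + 4*(-28)²))) = (-506 - 91)/(((1 + 784 - 28*(-7 + 4*784))/(-7 - 28 + 4*784))) = -597*(-7 - 28 + 3136)/(1 + 784 - 28*(-7 + 3136)) = -597*3101/(1 + 784 - 28*3129) = -597*3101/(1 + 784 - 87612) = -597/((1/3101)*(-86827)) = -597/(-86827/3101) = -597*(-3101/86827) = 1851297/86827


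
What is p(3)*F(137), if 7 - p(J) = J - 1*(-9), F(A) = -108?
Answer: 540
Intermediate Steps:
p(J) = -2 - J (p(J) = 7 - (J - 1*(-9)) = 7 - (J + 9) = 7 - (9 + J) = 7 + (-9 - J) = -2 - J)
p(3)*F(137) = (-2 - 1*3)*(-108) = (-2 - 3)*(-108) = -5*(-108) = 540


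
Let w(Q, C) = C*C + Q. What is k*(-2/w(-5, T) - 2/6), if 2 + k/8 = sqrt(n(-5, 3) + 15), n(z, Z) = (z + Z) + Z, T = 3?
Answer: -40/3 ≈ -13.333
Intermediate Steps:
n(z, Z) = z + 2*Z (n(z, Z) = (Z + z) + Z = z + 2*Z)
w(Q, C) = Q + C**2 (w(Q, C) = C**2 + Q = Q + C**2)
k = 16 (k = -16 + 8*sqrt((-5 + 2*3) + 15) = -16 + 8*sqrt((-5 + 6) + 15) = -16 + 8*sqrt(1 + 15) = -16 + 8*sqrt(16) = -16 + 8*4 = -16 + 32 = 16)
k*(-2/w(-5, T) - 2/6) = 16*(-2/(-5 + 3**2) - 2/6) = 16*(-2/(-5 + 9) - 2*1/6) = 16*(-2/4 - 1/3) = 16*(-2*1/4 - 1/3) = 16*(-1/2 - 1/3) = 16*(-5/6) = -40/3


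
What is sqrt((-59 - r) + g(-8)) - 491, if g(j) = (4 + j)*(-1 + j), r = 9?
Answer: -491 + 4*I*sqrt(2) ≈ -491.0 + 5.6569*I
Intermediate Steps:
g(j) = (-1 + j)*(4 + j)
sqrt((-59 - r) + g(-8)) - 491 = sqrt((-59 - 1*9) + (-4 + (-8)**2 + 3*(-8))) - 491 = sqrt((-59 - 9) + (-4 + 64 - 24)) - 491 = sqrt(-68 + 36) - 491 = sqrt(-32) - 491 = 4*I*sqrt(2) - 491 = -491 + 4*I*sqrt(2)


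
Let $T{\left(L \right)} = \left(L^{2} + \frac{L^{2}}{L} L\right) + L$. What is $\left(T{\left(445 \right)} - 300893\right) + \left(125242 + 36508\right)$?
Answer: $257352$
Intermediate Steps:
$T{\left(L \right)} = L + 2 L^{2}$ ($T{\left(L \right)} = \left(L^{2} + L L\right) + L = \left(L^{2} + L^{2}\right) + L = 2 L^{2} + L = L + 2 L^{2}$)
$\left(T{\left(445 \right)} - 300893\right) + \left(125242 + 36508\right) = \left(445 \left(1 + 2 \cdot 445\right) - 300893\right) + \left(125242 + 36508\right) = \left(445 \left(1 + 890\right) - 300893\right) + 161750 = \left(445 \cdot 891 - 300893\right) + 161750 = \left(396495 - 300893\right) + 161750 = 95602 + 161750 = 257352$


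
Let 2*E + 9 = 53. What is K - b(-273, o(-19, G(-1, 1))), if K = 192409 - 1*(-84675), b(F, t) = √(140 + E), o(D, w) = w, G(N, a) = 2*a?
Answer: 277084 - 9*√2 ≈ 2.7707e+5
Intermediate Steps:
E = 22 (E = -9/2 + (½)*53 = -9/2 + 53/2 = 22)
b(F, t) = 9*√2 (b(F, t) = √(140 + 22) = √162 = 9*√2)
K = 277084 (K = 192409 + 84675 = 277084)
K - b(-273, o(-19, G(-1, 1))) = 277084 - 9*√2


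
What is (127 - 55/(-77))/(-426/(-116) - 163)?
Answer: -51852/64687 ≈ -0.80158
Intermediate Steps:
(127 - 55/(-77))/(-426/(-116) - 163) = (127 - 55*(-1/77))/(-426*(-1/116) - 163) = (127 + 5/7)/(213/58 - 163) = 894/(7*(-9241/58)) = (894/7)*(-58/9241) = -51852/64687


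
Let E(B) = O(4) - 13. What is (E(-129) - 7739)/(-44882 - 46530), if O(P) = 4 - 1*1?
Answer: 7749/91412 ≈ 0.084770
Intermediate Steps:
O(P) = 3 (O(P) = 4 - 1 = 3)
E(B) = -10 (E(B) = 3 - 13 = -10)
(E(-129) - 7739)/(-44882 - 46530) = (-10 - 7739)/(-44882 - 46530) = -7749/(-91412) = -7749*(-1/91412) = 7749/91412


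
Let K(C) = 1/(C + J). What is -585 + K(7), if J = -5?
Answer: -1169/2 ≈ -584.50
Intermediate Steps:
K(C) = 1/(-5 + C) (K(C) = 1/(C - 5) = 1/(-5 + C))
-585 + K(7) = -585 + 1/(-5 + 7) = -585 + 1/2 = -585 + ½ = -1169/2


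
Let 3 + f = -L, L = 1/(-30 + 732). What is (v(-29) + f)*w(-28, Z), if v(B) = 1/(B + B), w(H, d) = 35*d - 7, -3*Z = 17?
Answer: 18927832/30537 ≈ 619.83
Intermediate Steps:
Z = -17/3 (Z = -⅓*17 = -17/3 ≈ -5.6667)
w(H, d) = -7 + 35*d
L = 1/702 ≈ 0.0014245
f = -2107/702 (f = -3 - 1*1/702 = -3 - 1/702 = -2107/702 ≈ -3.0014)
v(B) = 1/(2*B)
(v(-29) + f)*w(-28, Z) = ((½)/(-29) - 2107/702)*(-7 + 35*(-17/3)) = ((½)*(-1/29) - 2107/702)*(-7 - 595/3) = (-1/58 - 2107/702)*(-616/3) = -30727/10179*(-616/3) = 18927832/30537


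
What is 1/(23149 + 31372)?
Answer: 1/54521 ≈ 1.8342e-5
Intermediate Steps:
1/(23149 + 31372) = 1/54521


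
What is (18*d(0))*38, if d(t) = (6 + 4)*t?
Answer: 0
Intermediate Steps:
d(t) = 10*t
(18*d(0))*38 = (18*(10*0))*38 = (18*0)*38 = 0*38 = 0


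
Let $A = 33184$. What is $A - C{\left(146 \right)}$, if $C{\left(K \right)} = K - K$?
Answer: $33184$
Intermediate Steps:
$C{\left(K \right)} = 0$
$A - C{\left(146 \right)} = 33184 - 0 = 33184 + 0 = 33184$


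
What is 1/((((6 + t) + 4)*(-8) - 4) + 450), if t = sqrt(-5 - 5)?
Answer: 183/67298 + 2*I*sqrt(10)/33649 ≈ 0.0027192 + 0.00018796*I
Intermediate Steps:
t = I*sqrt(10) (t = sqrt(-10) = I*sqrt(10) ≈ 3.1623*I)
1/((((6 + t) + 4)*(-8) - 4) + 450) = 1/((((6 + I*sqrt(10)) + 4)*(-8) - 4) + 450) = 1/(((10 + I*sqrt(10))*(-8) - 4) + 450) = 1/(((-80 - 8*I*sqrt(10)) - 4) + 450) = 1/((-84 - 8*I*sqrt(10)) + 450) = 1/(366 - 8*I*sqrt(10))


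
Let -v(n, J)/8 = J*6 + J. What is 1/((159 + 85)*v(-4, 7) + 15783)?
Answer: -1/79865 ≈ -1.2521e-5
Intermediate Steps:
v(n, J) = -56*J (v(n, J) = -8*(J*6 + J) = -8*(6*J + J) = -56*J)
1/((159 + 85)*v(-4, 7) + 15783) = 1/((159 + 85)*(-56*7) + 15783) = 1/(244*(-392) + 15783) = 1/(-95648 + 15783) = 1/(-79865) = -1/79865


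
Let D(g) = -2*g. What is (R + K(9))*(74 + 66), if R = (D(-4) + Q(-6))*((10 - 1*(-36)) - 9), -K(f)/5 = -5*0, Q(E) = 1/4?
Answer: 42735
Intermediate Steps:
Q(E) = 1/4
K(f) = 0 (K(f) = -(-25)*0 = -5*0 = 0)
R = 1221/4 (R = (-2*(-4) + 1/4)*((10 - 1*(-36)) - 9) = (8 + 1/4)*((10 + 36) - 9) = 33*(46 - 9)/4 = (33/4)*37 = 1221/4 ≈ 305.25)
(R + K(9))*(74 + 66) = (1221/4 + 0)*(74 + 66) = (1221/4)*140 = 42735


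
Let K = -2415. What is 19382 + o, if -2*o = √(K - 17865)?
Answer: 19382 - 13*I*√30 ≈ 19382.0 - 71.204*I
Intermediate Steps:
o = -13*I*√30 (o = -√(-2415 - 17865)/2 = -13*I*√30 ≈ -71.204*I)
19382 + o = 19382 - 13*I*√30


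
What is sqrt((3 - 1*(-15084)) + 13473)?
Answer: 4*sqrt(1785) ≈ 169.00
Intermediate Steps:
sqrt((3 - 1*(-15084)) + 13473) = sqrt((3 + 15084) + 13473) = sqrt(15087 + 13473) = sqrt(28560) = 4*sqrt(1785)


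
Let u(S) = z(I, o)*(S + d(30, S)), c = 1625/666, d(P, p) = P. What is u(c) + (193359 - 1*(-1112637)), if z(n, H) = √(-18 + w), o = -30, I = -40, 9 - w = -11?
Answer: 1305996 + 21605*√2/666 ≈ 1.3060e+6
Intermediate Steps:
w = 20 (w = 9 - 1*(-11) = 9 + 11 = 20)
z(n, H) = √2 (z(n, H) = √(-18 + 20) = √2)
c = 1625/666 (c = 1625*(1/666) = 1625/666 ≈ 2.4399)
u(S) = √2*(30 + S) (u(S) = √2*(S + 30) = √2*(30 + S))
u(c) + (193359 - 1*(-1112637)) = √2*(30 + 1625/666) + (193359 - 1*(-1112637)) = √2*(21605/666) + (193359 + 1112637) = 21605*√2/666 + 1305996 = 1305996 + 21605*√2/666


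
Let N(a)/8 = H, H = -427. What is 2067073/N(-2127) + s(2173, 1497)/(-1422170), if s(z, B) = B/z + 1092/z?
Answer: -3194015789359477/5278361200280 ≈ -605.12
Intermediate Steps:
s(z, B) = 1092/z + B/z
N(a) = -3416 (N(a) = 8*(-427) = -3416)
2067073/N(-2127) + s(2173, 1497)/(-1422170) = 2067073/(-3416) + ((1092 + 1497)/2173)/(-1422170) = 2067073*(-1/3416) + ((1/2173)*2589)*(-1/1422170) = -2067073/3416 + (2589/2173)*(-1/1422170) = -2067073/3416 - 2589/3090375410 = -3194015789359477/5278361200280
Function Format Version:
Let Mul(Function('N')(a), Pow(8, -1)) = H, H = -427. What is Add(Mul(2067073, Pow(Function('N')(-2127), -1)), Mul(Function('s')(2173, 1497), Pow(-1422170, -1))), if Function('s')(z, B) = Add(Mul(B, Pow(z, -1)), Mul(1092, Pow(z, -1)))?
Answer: Rational(-3194015789359477, 5278361200280) ≈ -605.12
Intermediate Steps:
Function('s')(z, B) = Add(Mul(1092, Pow(z, -1)), Mul(B, Pow(z, -1)))
Function('N')(a) = -3416 (Function('N')(a) = Mul(8, -427) = -3416)
Add(Mul(2067073, Pow(Function('N')(-2127), -1)), Mul(Function('s')(2173, 1497), Pow(-1422170, -1))) = Add(Mul(2067073, Pow(-3416, -1)), Mul(Mul(Pow(2173, -1), Add(1092, 1497)), Pow(-1422170, -1))) = Add(Mul(2067073, Rational(-1, 3416)), Mul(Mul(Rational(1, 2173), 2589), Rational(-1, 1422170))) = Add(Rational(-2067073, 3416), Mul(Rational(2589, 2173), Rational(-1, 1422170))) = Add(Rational(-2067073, 3416), Rational(-2589, 3090375410)) = Rational(-3194015789359477, 5278361200280)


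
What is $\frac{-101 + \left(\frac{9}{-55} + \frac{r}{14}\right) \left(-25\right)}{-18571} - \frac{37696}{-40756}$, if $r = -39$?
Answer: $\frac{26994801627}{29139867526} \approx 0.92639$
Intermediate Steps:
$\frac{-101 + \left(\frac{9}{-55} + \frac{r}{14}\right) \left(-25\right)}{-18571} - \frac{37696}{-40756} = \frac{-101 + \left(\frac{9}{-55} - \frac{39}{14}\right) \left(-25\right)}{-18571} - \frac{37696}{-40756} = \left(-101 + \left(9 \left(- \frac{1}{55}\right) - \frac{39}{14}\right) \left(-25\right)\right) \left(- \frac{1}{18571}\right) - - \frac{9424}{10189} = \left(-101 + \left(- \frac{9}{55} - \frac{39}{14}\right) \left(-25\right)\right) \left(- \frac{1}{18571}\right) + \frac{9424}{10189} = \left(-101 - - \frac{11355}{154}\right) \left(- \frac{1}{18571}\right) + \frac{9424}{10189} = \left(-101 + \frac{11355}{154}\right) \left(- \frac{1}{18571}\right) + \frac{9424}{10189} = \left(- \frac{4199}{154}\right) \left(- \frac{1}{18571}\right) + \frac{9424}{10189} = \frac{4199}{2859934} + \frac{9424}{10189} = \frac{26994801627}{29139867526}$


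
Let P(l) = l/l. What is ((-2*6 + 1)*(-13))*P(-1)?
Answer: 143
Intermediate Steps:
P(l) = 1
((-2*6 + 1)*(-13))*P(-1) = ((-2*6 + 1)*(-13))*1 = ((-12 + 1)*(-13))*1 = -11*(-13)*1 = 143*1 = 143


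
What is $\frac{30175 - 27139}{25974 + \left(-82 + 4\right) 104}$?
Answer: $\frac{506}{2977} \approx 0.16997$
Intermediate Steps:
$\frac{30175 - 27139}{25974 + \left(-82 + 4\right) 104} = \frac{3036}{25974 - 8112} = \frac{3036}{17862} = 3036 \cdot \frac{1}{17862} = \frac{506}{2977}$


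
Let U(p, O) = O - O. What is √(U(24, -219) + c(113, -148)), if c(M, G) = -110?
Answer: I*√110 ≈ 10.488*I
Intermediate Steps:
U(p, O) = 0
√(U(24, -219) + c(113, -148)) = √(0 - 110) = √(-110) = I*√110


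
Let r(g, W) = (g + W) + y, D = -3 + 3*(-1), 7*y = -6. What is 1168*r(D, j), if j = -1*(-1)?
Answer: -47888/7 ≈ -6841.1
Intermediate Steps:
y = -6/7 (y = (1/7)*(-6) = -6/7 ≈ -0.85714)
j = 1
D = -6 (D = -3 - 3 = -6)
r(g, W) = -6/7 + W + g (r(g, W) = (g + W) - 6/7 = (W + g) - 6/7 = -6/7 + W + g)
1168*r(D, j) = 1168*(-6/7 + 1 - 6) = 1168*(-41/7) = -47888/7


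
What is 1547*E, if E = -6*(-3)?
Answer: 27846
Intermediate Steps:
E = 18
1547*E = 1547*18 = 27846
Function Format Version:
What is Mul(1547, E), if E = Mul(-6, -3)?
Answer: 27846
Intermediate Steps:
E = 18
Mul(1547, E) = Mul(1547, 18) = 27846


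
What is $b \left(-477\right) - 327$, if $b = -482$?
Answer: $229587$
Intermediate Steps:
$b \left(-477\right) - 327 = \left(-482\right) \left(-477\right) - 327 = 229914 - 327 = 229587$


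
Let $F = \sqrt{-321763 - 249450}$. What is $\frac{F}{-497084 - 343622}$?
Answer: $- \frac{i \sqrt{571213}}{840706} \approx - 0.00089899 i$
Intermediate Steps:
$F = i \sqrt{571213}$ ($F = \sqrt{-571213} = i \sqrt{571213} \approx 755.79 i$)
$\frac{F}{-497084 - 343622} = \frac{i \sqrt{571213}}{-497084 - 343622} = \frac{i \sqrt{571213}}{-840706} = i \sqrt{571213} \left(- \frac{1}{840706}\right) = - \frac{i \sqrt{571213}}{840706}$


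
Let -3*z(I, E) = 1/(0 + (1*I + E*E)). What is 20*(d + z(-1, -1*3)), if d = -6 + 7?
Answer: 115/6 ≈ 19.167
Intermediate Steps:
d = 1
z(I, E) = -1/(3*(I + E²)) (z(I, E) = -1/(3*(0 + (1*I + E*E))) = -1/(3*(0 + (I + E²))) = -1/(3*(I + E²)))
20*(d + z(-1, -1*3)) = 20*(1 - 1/(3*(-1) + 3*(-1*3)²)) = 20*(1 - 1/(-3 + 3*(-3)²)) = 20*(1 - 1/(-3 + 3*9)) = 20*(1 - 1/(-3 + 27)) = 20*(1 - 1/24) = 20*(23/24) = 115/6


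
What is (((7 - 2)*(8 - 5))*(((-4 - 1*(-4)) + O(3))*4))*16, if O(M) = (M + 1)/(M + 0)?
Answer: 1280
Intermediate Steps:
O(M) = (1 + M)/M
(((7 - 2)*(8 - 5))*(((-4 - 1*(-4)) + O(3))*4))*16 = (((7 - 2)*(8 - 5))*(((-4 - 1*(-4)) + (1 + 3)/3)*4))*16 = ((5*3)*(((-4 + 4) + (1/3)*4)*4))*16 = (15*((0 + 4/3)*4))*16 = (15*((4/3)*4))*16 = (15*(16/3))*16 = 80*16 = 1280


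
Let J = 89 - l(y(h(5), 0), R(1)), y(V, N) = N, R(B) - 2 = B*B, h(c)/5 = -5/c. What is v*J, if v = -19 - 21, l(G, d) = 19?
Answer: -2800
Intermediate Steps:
h(c) = -25/c (h(c) = 5*(-5/c) = -25/c)
R(B) = 2 + B² (R(B) = 2 + B*B = 2 + B²)
v = -40
J = 70 (J = 89 - 1*19 = 89 - 19 = 70)
v*J = -40*70 = -2800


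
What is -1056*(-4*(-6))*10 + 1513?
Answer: -251927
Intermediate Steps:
-1056*(-4*(-6))*10 + 1513 = -25344*10 + 1513 = -1056*240 + 1513 = -253440 + 1513 = -251927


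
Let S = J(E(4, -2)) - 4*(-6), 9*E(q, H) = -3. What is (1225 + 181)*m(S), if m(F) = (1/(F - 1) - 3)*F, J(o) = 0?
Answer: -2294592/23 ≈ -99765.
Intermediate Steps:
E(q, H) = -⅓ (E(q, H) = (⅑)*(-3) = -⅓)
S = 24 (S = 0 - 4*(-6) = 0 + 24 = 24)
m(F) = F*(-3 + 1/(-1 + F)) (m(F) = (1/(-1 + F) - 3)*F = (-3 + 1/(-1 + F))*F = F*(-3 + 1/(-1 + F)))
(1225 + 181)*m(S) = (1225 + 181)*(24*(4 - 3*24)/(-1 + 24)) = 1406*(24*(4 - 72)/23) = 1406*(24*(1/23)*(-68)) = 1406*(-1632/23) = -2294592/23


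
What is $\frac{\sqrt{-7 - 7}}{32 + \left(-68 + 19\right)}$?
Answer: $- \frac{i \sqrt{14}}{17} \approx - 0.2201 i$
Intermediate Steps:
$\frac{\sqrt{-7 - 7}}{32 + \left(-68 + 19\right)} = \frac{\sqrt{-14}}{32 - 49} = \frac{i \sqrt{14}}{-17} = - \frac{i \sqrt{14}}{17}$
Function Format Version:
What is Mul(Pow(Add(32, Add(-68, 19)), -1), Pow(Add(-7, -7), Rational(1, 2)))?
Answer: Mul(Rational(-1, 17), I, Pow(14, Rational(1, 2))) ≈ Mul(-0.22010, I)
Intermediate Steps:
Mul(Pow(Add(32, Add(-68, 19)), -1), Pow(Add(-7, -7), Rational(1, 2))) = Mul(Pow(Add(32, -49), -1), Pow(-14, Rational(1, 2))) = Mul(Pow(-17, -1), Mul(I, Pow(14, Rational(1, 2)))) = Mul(Rational(-1, 17), Mul(I, Pow(14, Rational(1, 2)))) = Mul(Rational(-1, 17), I, Pow(14, Rational(1, 2)))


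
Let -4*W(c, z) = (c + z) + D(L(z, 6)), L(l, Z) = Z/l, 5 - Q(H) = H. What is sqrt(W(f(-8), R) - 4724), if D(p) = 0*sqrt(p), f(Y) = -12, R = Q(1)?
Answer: I*sqrt(4722) ≈ 68.717*I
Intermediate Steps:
Q(H) = 5 - H
R = 4 (R = 5 - 1*1 = 5 - 1 = 4)
D(p) = 0
W(c, z) = -c/4 - z/4 (W(c, z) = -((c + z) + 0)/4 = -(c + z)/4 = -c/4 - z/4)
sqrt(W(f(-8), R) - 4724) = sqrt((-1/4*(-12) - 1/4*4) - 4724) = sqrt((3 - 1) - 4724) = sqrt(2 - 4724) = sqrt(-4722) = I*sqrt(4722)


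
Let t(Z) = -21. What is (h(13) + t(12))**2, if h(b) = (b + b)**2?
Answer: 429025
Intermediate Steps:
h(b) = 4*b**2 (h(b) = (2*b)**2 = 4*b**2)
(h(13) + t(12))**2 = (4*13**2 - 21)**2 = (4*169 - 21)**2 = (676 - 21)**2 = 655**2 = 429025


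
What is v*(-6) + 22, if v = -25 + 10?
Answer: 112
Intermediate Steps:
v = -15
v*(-6) + 22 = -15*(-6) + 22 = 90 + 22 = 112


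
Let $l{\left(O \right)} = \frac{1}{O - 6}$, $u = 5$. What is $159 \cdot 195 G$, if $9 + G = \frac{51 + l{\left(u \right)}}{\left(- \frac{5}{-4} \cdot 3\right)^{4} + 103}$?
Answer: $- \frac{21087647685}{76993} \approx -2.7389 \cdot 10^{5}$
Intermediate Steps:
$l{\left(O \right)} = \frac{1}{-6 + O}$
$G = - \frac{680137}{76993}$ ($G = -9 + \frac{51 + \frac{1}{-6 + 5}}{\left(- \frac{5}{-4} \cdot 3\right)^{4} + 103} = -9 + \frac{51 + \frac{1}{-1}}{\left(\left(-5\right) \left(- \frac{1}{4}\right) 3\right)^{4} + 103} = -9 + \frac{51 - 1}{\left(\frac{5}{4} \cdot 3\right)^{4} + 103} = -9 + \frac{50}{\left(\frac{15}{4}\right)^{4} + 103} = -9 + \frac{50}{\frac{50625}{256} + 103} = -9 + \frac{50}{\frac{76993}{256}} = -9 + 50 \cdot \frac{256}{76993} = -9 + \frac{12800}{76993} = - \frac{680137}{76993} \approx -8.8338$)
$159 \cdot 195 G = 159 \cdot 195 \left(- \frac{680137}{76993}\right) = 31005 \left(- \frac{680137}{76993}\right) = - \frac{21087647685}{76993}$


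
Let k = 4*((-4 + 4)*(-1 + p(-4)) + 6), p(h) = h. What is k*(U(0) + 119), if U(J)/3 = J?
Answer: 2856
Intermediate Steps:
U(J) = 3*J
k = 24 (k = 4*((-4 + 4)*(-1 - 4) + 6) = 4*(0*(-5) + 6) = 4*(0 + 6) = 4*6 = 24)
k*(U(0) + 119) = 24*(3*0 + 119) = 24*(0 + 119) = 24*119 = 2856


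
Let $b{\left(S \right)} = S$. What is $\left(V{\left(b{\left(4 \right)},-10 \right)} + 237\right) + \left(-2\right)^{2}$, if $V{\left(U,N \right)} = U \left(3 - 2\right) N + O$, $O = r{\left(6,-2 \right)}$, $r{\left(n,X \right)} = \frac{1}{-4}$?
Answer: $\frac{803}{4} \approx 200.75$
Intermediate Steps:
$r{\left(n,X \right)} = - \frac{1}{4}$
$O = - \frac{1}{4} \approx -0.25$
$V{\left(U,N \right)} = - \frac{1}{4} + N U$ ($V{\left(U,N \right)} = U \left(3 - 2\right) N - \frac{1}{4} = U 1 N - \frac{1}{4} = U N - \frac{1}{4} = N U - \frac{1}{4} = - \frac{1}{4} + N U$)
$\left(V{\left(b{\left(4 \right)},-10 \right)} + 237\right) + \left(-2\right)^{2} = \left(\left(- \frac{1}{4} - 40\right) + 237\right) + \left(-2\right)^{2} = \left(\left(- \frac{1}{4} - 40\right) + 237\right) + 4 = \left(- \frac{161}{4} + 237\right) + 4 = \frac{787}{4} + 4 = \frac{803}{4}$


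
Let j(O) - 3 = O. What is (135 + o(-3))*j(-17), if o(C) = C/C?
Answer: -1904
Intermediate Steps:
o(C) = 1
j(O) = 3 + O
(135 + o(-3))*j(-17) = (135 + 1)*(3 - 17) = 136*(-14) = -1904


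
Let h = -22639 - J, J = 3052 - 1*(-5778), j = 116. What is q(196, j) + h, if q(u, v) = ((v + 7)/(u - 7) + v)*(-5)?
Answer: -2019292/63 ≈ -32052.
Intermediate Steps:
J = 8830 (J = 3052 + 5778 = 8830)
h = -31469 (h = -22639 - 1*8830 = -22639 - 8830 = -31469)
q(u, v) = -5*v - 5*(7 + v)/(-7 + u) (q(u, v) = ((7 + v)/(-7 + u) + v)*(-5) = (v + (7 + v)/(-7 + u))*(-5) = -5*v - 5*(7 + v)/(-7 + u))
q(196, j) + h = 5*(-7 + 6*116 - 1*196*116)/(-7 + 196) - 31469 = 5*(-7 + 696 - 22736)/189 - 31469 = 5*(1/189)*(-22047) - 31469 = -36745/63 - 31469 = -2019292/63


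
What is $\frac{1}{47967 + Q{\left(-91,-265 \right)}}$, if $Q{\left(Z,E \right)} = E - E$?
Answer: $\frac{1}{47967} \approx 2.0848 \cdot 10^{-5}$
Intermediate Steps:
$Q{\left(Z,E \right)} = 0$
$\frac{1}{47967 + Q{\left(-91,-265 \right)}} = \frac{1}{47967 + 0} = \frac{1}{47967}$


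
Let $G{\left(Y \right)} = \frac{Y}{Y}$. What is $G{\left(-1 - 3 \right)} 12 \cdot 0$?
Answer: $0$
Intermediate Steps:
$G{\left(Y \right)} = 1$
$G{\left(-1 - 3 \right)} 12 \cdot 0 = 1 \cdot 12 \cdot 0 = 12 \cdot 0 = 0$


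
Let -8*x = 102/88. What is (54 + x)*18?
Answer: 170613/176 ≈ 969.39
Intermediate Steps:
x = -51/352 (x = -51/(4*88) = -⅛*51/44 = -51/352 ≈ -0.14489)
(54 + x)*18 = (54 - 51/352)*18 = (18957/352)*18 = 170613/176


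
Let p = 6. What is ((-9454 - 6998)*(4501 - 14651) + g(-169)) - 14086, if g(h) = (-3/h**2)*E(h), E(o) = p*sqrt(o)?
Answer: 166973714 - 18*I/2197 ≈ 1.6697e+8 - 0.008193*I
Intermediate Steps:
E(o) = 6*sqrt(o)
g(h) = -18/h**(3/2) (g(h) = (-3/h**2)*(6*sqrt(h)) = -18/h**(3/2))
((-9454 - 6998)*(4501 - 14651) + g(-169)) - 14086 = ((-9454 - 6998)*(4501 - 14651) - 18*I/2197) - 14086 = (-16452*(-10150) - 18*I/2197) - 14086 = (166987800 - 18*I/2197) - 14086 = 166973714 - 18*I/2197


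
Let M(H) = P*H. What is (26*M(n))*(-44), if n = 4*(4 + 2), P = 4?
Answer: -109824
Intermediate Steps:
n = 24 (n = 4*6 = 24)
M(H) = 4*H
(26*M(n))*(-44) = (26*(4*24))*(-44) = (26*96)*(-44) = 2496*(-44) = -109824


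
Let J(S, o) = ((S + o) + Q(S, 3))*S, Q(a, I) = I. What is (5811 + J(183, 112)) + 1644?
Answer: 61989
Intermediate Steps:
J(S, o) = S*(3 + S + o) (J(S, o) = ((S + o) + 3)*S = (3 + S + o)*S = S*(3 + S + o))
(5811 + J(183, 112)) + 1644 = (5811 + 183*(3 + 183 + 112)) + 1644 = (5811 + 183*298) + 1644 = (5811 + 54534) + 1644 = 60345 + 1644 = 61989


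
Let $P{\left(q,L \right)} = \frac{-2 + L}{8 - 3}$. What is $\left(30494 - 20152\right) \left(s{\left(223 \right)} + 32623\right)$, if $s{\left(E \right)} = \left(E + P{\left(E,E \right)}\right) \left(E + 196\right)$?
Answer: $\frac{7476221458}{5} \approx 1.4952 \cdot 10^{9}$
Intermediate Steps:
$P{\left(q,L \right)} = - \frac{2}{5} + \frac{L}{5}$ ($P{\left(q,L \right)} = \frac{-2 + L}{5} = \left(-2 + L\right) \frac{1}{5} = - \frac{2}{5} + \frac{L}{5}$)
$s{\left(E \right)} = \left(196 + E\right) \left(- \frac{2}{5} + \frac{6 E}{5}\right)$ ($s{\left(E \right)} = \left(E + \left(- \frac{2}{5} + \frac{E}{5}\right)\right) \left(E + 196\right) = \left(- \frac{2}{5} + \frac{6 E}{5}\right) \left(196 + E\right) = \left(196 + E\right) \left(- \frac{2}{5} + \frac{6 E}{5}\right)$)
$\left(30494 - 20152\right) \left(s{\left(223 \right)} + 32623\right) = \left(30494 - 20152\right) \left(\left(- \frac{392}{5} + \frac{6 \cdot 223^{2}}{5} + \frac{1174}{5} \cdot 223\right) + 32623\right) = \left(30494 - 20152\right) \left(\left(- \frac{392}{5} + \frac{6}{5} \cdot 49729 + \frac{261802}{5}\right) + 32623\right) = 10342 \left(\left(- \frac{392}{5} + \frac{298374}{5} + \frac{261802}{5}\right) + 32623\right) = 10342 \left(\frac{559784}{5} + 32623\right) = 10342 \cdot \frac{722899}{5} = \frac{7476221458}{5}$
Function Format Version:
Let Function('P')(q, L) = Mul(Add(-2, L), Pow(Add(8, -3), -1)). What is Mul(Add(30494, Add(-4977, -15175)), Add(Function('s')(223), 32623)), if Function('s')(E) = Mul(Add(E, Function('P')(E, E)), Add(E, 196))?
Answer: Rational(7476221458, 5) ≈ 1.4952e+9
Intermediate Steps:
Function('P')(q, L) = Add(Rational(-2, 5), Mul(Rational(1, 5), L)) (Function('P')(q, L) = Mul(Add(-2, L), Pow(5, -1)) = Mul(Add(-2, L), Rational(1, 5)) = Add(Rational(-2, 5), Mul(Rational(1, 5), L)))
Function('s')(E) = Mul(Add(196, E), Add(Rational(-2, 5), Mul(Rational(6, 5), E))) (Function('s')(E) = Mul(Add(E, Add(Rational(-2, 5), Mul(Rational(1, 5), E))), Add(E, 196)) = Mul(Add(Rational(-2, 5), Mul(Rational(6, 5), E)), Add(196, E)) = Mul(Add(196, E), Add(Rational(-2, 5), Mul(Rational(6, 5), E))))
Mul(Add(30494, Add(-4977, -15175)), Add(Function('s')(223), 32623)) = Mul(Add(30494, Add(-4977, -15175)), Add(Add(Rational(-392, 5), Mul(Rational(6, 5), Pow(223, 2)), Mul(Rational(1174, 5), 223)), 32623)) = Mul(Add(30494, -20152), Add(Add(Rational(-392, 5), Mul(Rational(6, 5), 49729), Rational(261802, 5)), 32623)) = Mul(10342, Add(Add(Rational(-392, 5), Rational(298374, 5), Rational(261802, 5)), 32623)) = Mul(10342, Add(Rational(559784, 5), 32623)) = Mul(10342, Rational(722899, 5)) = Rational(7476221458, 5)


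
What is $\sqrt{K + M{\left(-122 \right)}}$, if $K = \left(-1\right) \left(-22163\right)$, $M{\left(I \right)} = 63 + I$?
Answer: $6 \sqrt{614} \approx 148.67$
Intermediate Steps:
$K = 22163$
$\sqrt{K + M{\left(-122 \right)}} = \sqrt{22163 + \left(63 - 122\right)} = \sqrt{22163 - 59} = \sqrt{22104} = 6 \sqrt{614}$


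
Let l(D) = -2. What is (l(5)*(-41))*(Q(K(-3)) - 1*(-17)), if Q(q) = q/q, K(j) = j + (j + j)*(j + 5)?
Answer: 1476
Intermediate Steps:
K(j) = j + 2*j*(5 + j) (K(j) = j + (2*j)*(5 + j) = j + 2*j*(5 + j))
Q(q) = 1
(l(5)*(-41))*(Q(K(-3)) - 1*(-17)) = (-2*(-41))*(1 - 1*(-17)) = 82*(1 + 17) = 82*18 = 1476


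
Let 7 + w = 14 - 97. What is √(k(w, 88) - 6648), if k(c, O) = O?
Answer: 4*I*√410 ≈ 80.994*I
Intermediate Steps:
w = -90 (w = -7 + (14 - 97) = -7 - 83 = -90)
√(k(w, 88) - 6648) = √(88 - 6648) = √(-6560) = 4*I*√410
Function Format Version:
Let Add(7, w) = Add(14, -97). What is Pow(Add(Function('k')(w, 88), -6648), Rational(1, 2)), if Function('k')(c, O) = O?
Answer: Mul(4, I, Pow(410, Rational(1, 2))) ≈ Mul(80.994, I)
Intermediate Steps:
w = -90 (w = Add(-7, Add(14, -97)) = Add(-7, -83) = -90)
Pow(Add(Function('k')(w, 88), -6648), Rational(1, 2)) = Pow(Add(88, -6648), Rational(1, 2)) = Pow(-6560, Rational(1, 2)) = Mul(4, I, Pow(410, Rational(1, 2)))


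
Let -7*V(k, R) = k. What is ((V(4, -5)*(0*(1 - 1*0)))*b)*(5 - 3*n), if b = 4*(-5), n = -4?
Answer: 0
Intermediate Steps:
V(k, R) = -k/7
b = -20
((V(4, -5)*(0*(1 - 1*0)))*b)*(5 - 3*n) = (((-⅐*4)*(0*(1 - 1*0)))*(-20))*(5 - 3*(-4)) = (-0*(1 + 0)*(-20))*(5 + 12) = (-0*(-20))*17 = (-4/7*0*(-20))*17 = (0*(-20))*17 = 0*17 = 0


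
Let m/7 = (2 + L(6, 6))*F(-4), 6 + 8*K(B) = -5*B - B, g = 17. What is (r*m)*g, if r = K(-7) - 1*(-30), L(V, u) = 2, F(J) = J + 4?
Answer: 0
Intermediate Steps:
F(J) = 4 + J
K(B) = -3/4 - 3*B/4 (K(B) = -3/4 + (-5*B - B)/8 = -3/4 + (-6*B)/8 = -3/4 - 3*B/4)
r = 69/2 (r = (-3/4 - 3/4*(-7)) - 1*(-30) = (-3/4 + 21/4) + 30 = 9/2 + 30 = 69/2 ≈ 34.500)
m = 0 (m = 7*((2 + 2)*(4 - 4)) = 7*(4*0) = 7*0 = 0)
(r*m)*g = ((69/2)*0)*17 = 0*17 = 0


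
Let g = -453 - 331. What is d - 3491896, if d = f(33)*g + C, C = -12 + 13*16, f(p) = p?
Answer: -3517572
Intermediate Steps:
C = 196 (C = -12 + 208 = 196)
g = -784
d = -25676 (d = 33*(-784) + 196 = -25872 + 196 = -25676)
d - 3491896 = -25676 - 3491896 = -3517572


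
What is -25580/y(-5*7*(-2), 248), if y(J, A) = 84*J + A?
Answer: -6395/1532 ≈ -4.1743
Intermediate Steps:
y(J, A) = A + 84*J
-25580/y(-5*7*(-2), 248) = -25580/(248 + 84*(-5*7*(-2))) = -25580/(248 + 84*(-35*(-2))) = -25580/(248 + 84*70) = -25580/(248 + 5880) = -25580/6128 = -25580*1/6128 = -6395/1532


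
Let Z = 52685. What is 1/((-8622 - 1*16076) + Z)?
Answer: 1/27987 ≈ 3.5731e-5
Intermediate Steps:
1/((-8622 - 1*16076) + Z) = 1/((-8622 - 1*16076) + 52685) = 1/((-8622 - 16076) + 52685) = 1/(-24698 + 52685) = 1/27987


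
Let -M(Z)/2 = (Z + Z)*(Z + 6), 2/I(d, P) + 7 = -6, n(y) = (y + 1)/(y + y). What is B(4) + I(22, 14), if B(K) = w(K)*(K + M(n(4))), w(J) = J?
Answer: -2621/52 ≈ -50.404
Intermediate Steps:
n(y) = (1 + y)/(2*y) (n(y) = (1 + y)/((2*y)) = (1 + y)*(1/(2*y)) = (1 + y)/(2*y))
I(d, P) = -2/13 (I(d, P) = 2/(-7 - 6) = 2/(-13) = 2*(-1/13) = -2/13)
M(Z) = -4*Z*(6 + Z) (M(Z) = -2*(Z + Z)*(Z + 6) = -2*2*Z*(6 + Z) = -4*Z*(6 + Z))
B(K) = K*(-265/16 + K) (B(K) = K*(K - 4*(½)*(1 + 4)/4*(6 + (½)*(1 + 4)/4)) = K*(K - 4*(½)*(¼)*5*(6 + (½)*(¼)*5)) = K*(K - 4*5/8*(6 + 5/8)) = K*(K - 4*5/8*53/8) = K*(K - 265/16) = K*(-265/16 + K))
B(4) + I(22, 14) = (1/16)*4*(-265 + 16*4) - 2/13 = (1/16)*4*(-265 + 64) - 2/13 = (1/16)*4*(-201) - 2/13 = -201/4 - 2/13 = -2621/52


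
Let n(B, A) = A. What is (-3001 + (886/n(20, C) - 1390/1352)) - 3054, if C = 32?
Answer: -16300633/2704 ≈ -6028.3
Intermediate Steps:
(-3001 + (886/n(20, C) - 1390/1352)) - 3054 = (-3001 + (886/32 - 1390/1352)) - 3054 = (-3001 + (886*(1/32) - 1390*1/1352)) - 3054 = (-3001 + (443/16 - 695/676)) - 3054 = (-3001 + 72087/2704) - 3054 = -8042617/2704 - 3054 = -16300633/2704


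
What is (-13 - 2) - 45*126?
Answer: -5685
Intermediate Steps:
(-13 - 2) - 45*126 = -15 - 5670 = -5685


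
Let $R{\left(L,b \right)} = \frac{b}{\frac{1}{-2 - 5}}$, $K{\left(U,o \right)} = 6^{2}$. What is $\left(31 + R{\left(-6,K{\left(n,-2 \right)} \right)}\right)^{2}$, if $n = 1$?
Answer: $48841$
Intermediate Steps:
$K{\left(U,o \right)} = 36$
$R{\left(L,b \right)} = - 7 b$ ($R{\left(L,b \right)} = \frac{b}{\frac{1}{-7}} = \frac{b}{- \frac{1}{7}} = b \left(-7\right) = - 7 b$)
$\left(31 + R{\left(-6,K{\left(n,-2 \right)} \right)}\right)^{2} = \left(31 - 252\right)^{2} = \left(-221\right)^{2} = 48841$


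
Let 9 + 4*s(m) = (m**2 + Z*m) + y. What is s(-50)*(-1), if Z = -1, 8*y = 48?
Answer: -2547/4 ≈ -636.75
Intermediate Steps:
y = 6 (y = (1/8)*48 = 6)
s(m) = -3/4 - m/4 + m**2/4 (s(m) = -9/4 + ((m**2 - m) + 6)/4 = -9/4 + (6 + m**2 - m)/4 = -9/4 + (3/2 - m/4 + m**2/4) = -3/4 - m/4 + m**2/4)
s(-50)*(-1) = (-3/4 - 1/4*(-50) + (1/4)*(-50)**2)*(-1) = (-3/4 + 25/2 + (1/4)*2500)*(-1) = (-3/4 + 25/2 + 625)*(-1) = (2547/4)*(-1) = -2547/4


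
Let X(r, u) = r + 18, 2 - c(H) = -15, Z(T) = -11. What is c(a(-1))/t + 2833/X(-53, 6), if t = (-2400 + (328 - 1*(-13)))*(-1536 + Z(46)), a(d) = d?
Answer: -75830906/936845 ≈ -80.943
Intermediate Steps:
c(H) = 17 (c(H) = 2 - 1*(-15) = 2 + 15 = 17)
t = 3185273 (t = (-2400 + (328 - 1*(-13)))*(-1536 - 11) = (-2400 + (328 + 13))*(-1547) = (-2400 + 341)*(-1547) = -2059*(-1547) = 3185273)
X(r, u) = 18 + r
c(a(-1))/t + 2833/X(-53, 6) = 17/3185273 + 2833/(18 - 53) = 17*(1/3185273) + 2833/(-35) = 1/187369 + 2833*(-1/35) = 1/187369 - 2833/35 = -75830906/936845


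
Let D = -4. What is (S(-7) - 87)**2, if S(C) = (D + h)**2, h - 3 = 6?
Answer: 3844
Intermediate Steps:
h = 9 (h = 3 + 6 = 9)
S(C) = 25 (S(C) = (-4 + 9)**2 = 5**2 = 25)
(S(-7) - 87)**2 = (25 - 87)**2 = (-62)**2 = 3844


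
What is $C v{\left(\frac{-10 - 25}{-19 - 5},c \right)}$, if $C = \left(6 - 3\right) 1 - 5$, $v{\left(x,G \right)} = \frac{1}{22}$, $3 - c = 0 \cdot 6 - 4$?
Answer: $- \frac{1}{11} \approx -0.090909$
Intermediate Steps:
$c = 7$ ($c = 3 - \left(0 \cdot 6 - 4\right) = 3 - \left(0 - 4\right) = 3 - -4 = 3 + 4 = 7$)
$v{\left(x,G \right)} = \frac{1}{22}$
$C = -2$ ($C = 3 \cdot 1 - 5 = 3 - 5 = -2$)
$C v{\left(\frac{-10 - 25}{-19 - 5},c \right)} = \left(-2\right) \frac{1}{22} = - \frac{1}{11}$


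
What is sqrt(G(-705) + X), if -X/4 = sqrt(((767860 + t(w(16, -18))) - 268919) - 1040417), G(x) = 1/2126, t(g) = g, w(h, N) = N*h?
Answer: sqrt(2126 - 108477024*I*sqrt(15049))/2126 ≈ 38.368 - 38.368*I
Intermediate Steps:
G(x) = 1/2126
X = -24*I*sqrt(15049) (X = -4*sqrt(((767860 - 18*16) - 268919) - 1040417) = -4*sqrt(((767860 - 288) - 268919) - 1040417) = -4*sqrt((767572 - 268919) - 1040417) = -4*sqrt(498653 - 1040417) = -24*I*sqrt(15049) ≈ -2944.2*I)
sqrt(G(-705) + X) = sqrt(1/2126 - 24*I*sqrt(15049))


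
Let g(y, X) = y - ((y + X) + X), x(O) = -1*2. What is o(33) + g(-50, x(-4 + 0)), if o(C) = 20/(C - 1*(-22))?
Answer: 48/11 ≈ 4.3636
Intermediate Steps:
o(C) = 20/(22 + C) (o(C) = 20/(C + 22) = 20/(22 + C))
x(O) = -2
g(y, X) = -2*X (g(y, X) = y - ((X + y) + X) = y - (y + 2*X) = y + (-y - 2*X) = -2*X)
o(33) + g(-50, x(-4 + 0)) = 20/(22 + 33) - 2*(-2) = 20/55 + 4 = 20*(1/55) + 4 = 4/11 + 4 = 48/11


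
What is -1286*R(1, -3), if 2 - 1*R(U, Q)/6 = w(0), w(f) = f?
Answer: -15432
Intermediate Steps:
R(U, Q) = 12 (R(U, Q) = 12 - 6*0 = 12 + 0 = 12)
-1286*R(1, -3) = -1286*12 = -15432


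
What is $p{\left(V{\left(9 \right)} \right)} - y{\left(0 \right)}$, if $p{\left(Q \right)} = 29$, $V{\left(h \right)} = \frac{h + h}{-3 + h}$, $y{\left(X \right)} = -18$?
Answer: $47$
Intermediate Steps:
$V{\left(h \right)} = \frac{2 h}{-3 + h}$
$p{\left(V{\left(9 \right)} \right)} - y{\left(0 \right)} = 29 - -18 = 29 + 18 = 47$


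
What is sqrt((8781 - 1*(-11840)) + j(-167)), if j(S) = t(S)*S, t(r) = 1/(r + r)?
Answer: sqrt(82486)/2 ≈ 143.60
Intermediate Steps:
t(r) = 1/(2*r)
j(S) = 1/2 (j(S) = (1/(2*S))*S = 1/2)
sqrt((8781 - 1*(-11840)) + j(-167)) = sqrt((8781 - 1*(-11840)) + 1/2) = sqrt((8781 + 11840) + 1/2) = sqrt(20621 + 1/2) = sqrt(41243/2) = sqrt(82486)/2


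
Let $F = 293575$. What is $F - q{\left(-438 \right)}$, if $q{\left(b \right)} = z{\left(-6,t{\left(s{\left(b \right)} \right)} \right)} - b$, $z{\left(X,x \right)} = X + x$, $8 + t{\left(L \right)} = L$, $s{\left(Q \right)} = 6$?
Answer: $293145$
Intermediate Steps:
$t{\left(L \right)} = -8 + L$
$q{\left(b \right)} = -8 - b$ ($q{\left(b \right)} = \left(-6 + \left(-8 + 6\right)\right) - b = \left(-6 - 2\right) - b = -8 - b$)
$F - q{\left(-438 \right)} = 293575 - \left(-8 - -438\right) = 293575 - \left(-8 + 438\right) = 293575 - 430 = 293145$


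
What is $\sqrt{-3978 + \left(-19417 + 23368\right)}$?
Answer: $3 i \sqrt{3} \approx 5.1962 i$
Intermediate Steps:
$\sqrt{-3978 + \left(-19417 + 23368\right)} = \sqrt{-3978 + 3951} = \sqrt{-27} = 3 i \sqrt{3}$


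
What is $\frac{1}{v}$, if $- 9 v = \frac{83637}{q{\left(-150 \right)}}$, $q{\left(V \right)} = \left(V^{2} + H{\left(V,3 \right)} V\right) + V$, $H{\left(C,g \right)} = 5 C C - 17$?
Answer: $\frac{16850100}{9293} \approx 1813.2$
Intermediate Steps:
$H{\left(C,g \right)} = -17 + 5 C^{2}$ ($H{\left(C,g \right)} = 5 C^{2} - 17 = -17 + 5 C^{2}$)
$q{\left(V \right)} = V + V^{2} + V \left(-17 + 5 V^{2}\right)$ ($q{\left(V \right)} = \left(V^{2} + \left(-17 + 5 V^{2}\right) V\right) + V = \left(V^{2} + V \left(-17 + 5 V^{2}\right)\right) + V = V + V^{2} + V \left(-17 + 5 V^{2}\right)$)
$v = \frac{9293}{16850100}$ ($v = - \frac{83637 \frac{1}{\left(-150\right) \left(-16 - 150 + 5 \left(-150\right)^{2}\right)}}{9} = - \frac{83637 \frac{1}{\left(-150\right) \left(-16 - 150 + 5 \cdot 22500\right)}}{9} = - \frac{83637 \frac{1}{\left(-150\right) \left(-16 - 150 + 112500\right)}}{9} = - \frac{83637 \frac{1}{\left(-150\right) 112334}}{9} = - \frac{83637 \frac{1}{-16850100}}{9} = - \frac{83637 \left(- \frac{1}{16850100}\right)}{9} = \left(- \frac{1}{9}\right) \left(- \frac{27879}{5616700}\right) = \frac{9293}{16850100} \approx 0.00055151$)
$\frac{1}{v} = \frac{1}{\frac{9293}{16850100}} = \frac{16850100}{9293}$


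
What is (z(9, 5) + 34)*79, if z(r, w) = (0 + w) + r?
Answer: 3792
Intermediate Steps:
z(r, w) = r + w (z(r, w) = w + r = r + w)
(z(9, 5) + 34)*79 = ((9 + 5) + 34)*79 = (14 + 34)*79 = 48*79 = 3792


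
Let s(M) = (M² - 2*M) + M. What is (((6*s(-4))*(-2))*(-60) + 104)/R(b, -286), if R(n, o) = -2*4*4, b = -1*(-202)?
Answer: -1813/4 ≈ -453.25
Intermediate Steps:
s(M) = M² - M
b = 202
R(n, o) = -32 (R(n, o) = -8*4 = -32)
(((6*s(-4))*(-2))*(-60) + 104)/R(b, -286) = (((6*(-4*(-1 - 4)))*(-2))*(-60) + 104)/(-32) = (((6*(-4*(-5)))*(-2))*(-60) + 104)*(-1/32) = (((6*20)*(-2))*(-60) + 104)*(-1/32) = ((120*(-2))*(-60) + 104)*(-1/32) = (-240*(-60) + 104)*(-1/32) = (14400 + 104)*(-1/32) = 14504*(-1/32) = -1813/4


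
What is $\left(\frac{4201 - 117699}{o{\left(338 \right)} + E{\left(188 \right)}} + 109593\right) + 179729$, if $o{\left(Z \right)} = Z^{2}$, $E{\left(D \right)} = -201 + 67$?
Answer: $\frac{16507209961}{57055} \approx 2.8932 \cdot 10^{5}$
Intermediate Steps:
$E{\left(D \right)} = -134$
$\left(\frac{4201 - 117699}{o{\left(338 \right)} + E{\left(188 \right)}} + 109593\right) + 179729 = \left(\frac{4201 - 117699}{338^{2} - 134} + 109593\right) + 179729 = \left(- \frac{113498}{114244 - 134} + 109593\right) + 179729 = \left(- \frac{113498}{114110} + 109593\right) + 179729 = \left(\left(-113498\right) \frac{1}{114110} + 109593\right) + 179729 = \left(- \frac{56749}{57055} + 109593\right) + 179729 = \frac{6252771866}{57055} + 179729 = \frac{16507209961}{57055}$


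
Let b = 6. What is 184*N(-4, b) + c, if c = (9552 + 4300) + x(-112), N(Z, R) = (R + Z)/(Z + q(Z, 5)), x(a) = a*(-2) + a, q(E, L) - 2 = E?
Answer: 41708/3 ≈ 13903.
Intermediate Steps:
q(E, L) = 2 + E
x(a) = -a (x(a) = -2*a + a = -a)
N(Z, R) = (R + Z)/(2 + 2*Z) (N(Z, R) = (R + Z)/(Z + (2 + Z)) = (R + Z)/(2 + 2*Z))
c = 13964 (c = (9552 + 4300) - 1*(-112) = 13852 + 112 = 13964)
184*N(-4, b) + c = 184*((6 - 4)/(2*(1 - 4))) + 13964 = 184*((1/2)*2/(-3)) + 13964 = 184*((1/2)*(-1/3)*2) + 13964 = 184*(-1/3) + 13964 = -184/3 + 13964 = 41708/3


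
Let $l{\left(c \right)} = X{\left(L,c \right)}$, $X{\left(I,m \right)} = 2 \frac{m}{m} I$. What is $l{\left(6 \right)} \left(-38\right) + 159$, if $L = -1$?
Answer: $235$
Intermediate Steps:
$X{\left(I,m \right)} = 2 I$ ($X{\left(I,m \right)} = 2 \cdot 1 I = 2 I$)
$l{\left(c \right)} = -2$ ($l{\left(c \right)} = 2 \left(-1\right) = -2$)
$l{\left(6 \right)} \left(-38\right) + 159 = \left(-2\right) \left(-38\right) + 159 = 76 + 159 = 235$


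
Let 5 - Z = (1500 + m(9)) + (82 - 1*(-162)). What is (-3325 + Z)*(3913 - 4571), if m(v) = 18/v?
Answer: 3333428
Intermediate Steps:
Z = -1741 (Z = 5 - ((1500 + 18/9) + (82 - 1*(-162))) = 5 - ((1500 + 18*(⅑)) + (82 + 162)) = 5 - ((1500 + 2) + 244) = 5 - (1502 + 244) = 5 - 1*1746 = 5 - 1746 = -1741)
(-3325 + Z)*(3913 - 4571) = (-3325 - 1741)*(3913 - 4571) = -5066*(-658) = 3333428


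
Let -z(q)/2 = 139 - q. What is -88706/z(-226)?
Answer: 44353/365 ≈ 121.52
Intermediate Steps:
z(q) = -278 + 2*q (z(q) = -2*(139 - q) = -278 + 2*q)
-88706/z(-226) = -88706/(-278 + 2*(-226)) = -88706/(-278 - 452) = -88706/(-730) = -88706*(-1/730) = 44353/365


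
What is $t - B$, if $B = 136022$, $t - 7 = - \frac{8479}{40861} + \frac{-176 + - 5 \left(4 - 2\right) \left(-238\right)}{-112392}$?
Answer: $- \frac{156160765851023}{1148112378} \approx -1.3602 \cdot 10^{5}$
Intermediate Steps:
$t = \frac{7776029293}{1148112378}$ ($t = 7 - \left(\frac{8479}{40861} - \frac{-176 + - 5 \left(4 - 2\right) \left(-238\right)}{-112392}\right) = 7 - \left(\frac{8479}{40861} - \left(-176 + \left(-5\right) 2 \left(-238\right)\right) \left(- \frac{1}{112392}\right)\right) = 7 - \left(\frac{8479}{40861} - \left(-176 - -2380\right) \left(- \frac{1}{112392}\right)\right) = 7 - \left(\frac{8479}{40861} - \left(-176 + 2380\right) \left(- \frac{1}{112392}\right)\right) = 7 + \left(- \frac{8479}{40861} + 2204 \left(- \frac{1}{112392}\right)\right) = 7 - \frac{260757353}{1148112378} = \frac{7776029293}{1148112378} \approx 6.7729$)
$t - B = \frac{7776029293}{1148112378} - 136022 = - \frac{156160765851023}{1148112378}$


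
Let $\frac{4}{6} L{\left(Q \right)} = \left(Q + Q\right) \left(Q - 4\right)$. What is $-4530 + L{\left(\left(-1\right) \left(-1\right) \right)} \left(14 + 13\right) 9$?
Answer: $-6717$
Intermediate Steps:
$L{\left(Q \right)} = 3 Q \left(-4 + Q\right)$ ($L{\left(Q \right)} = \frac{3 \left(Q + Q\right) \left(Q - 4\right)}{2} = \frac{3 \cdot 2 Q \left(-4 + Q\right)}{2} = 3 Q \left(-4 + Q\right)$)
$-4530 + L{\left(\left(-1\right) \left(-1\right) \right)} \left(14 + 13\right) 9 = -4530 + 3 \left(\left(-1\right) \left(-1\right)\right) \left(-4 - -1\right) \left(14 + 13\right) 9 = -4530 + 3 \cdot 1 \left(-4 + 1\right) 27 \cdot 9 = -4530 + 3 \cdot 1 \left(-3\right) 243 = -4530 - 2187 = -6717$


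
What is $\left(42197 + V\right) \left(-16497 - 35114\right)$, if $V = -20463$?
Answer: $-1121713474$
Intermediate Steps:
$\left(42197 + V\right) \left(-16497 - 35114\right) = \left(42197 - 20463\right) \left(-16497 - 35114\right) = 21734 \left(-51611\right) = -1121713474$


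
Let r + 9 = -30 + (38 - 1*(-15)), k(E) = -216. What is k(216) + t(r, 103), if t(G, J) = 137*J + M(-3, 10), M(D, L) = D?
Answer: 13892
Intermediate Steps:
r = 14 (r = -9 + (-30 + (38 - 1*(-15))) = -9 + (-30 + (38 + 15)) = -9 + (-30 + 53) = -9 + 23 = 14)
t(G, J) = -3 + 137*J (t(G, J) = 137*J - 3 = -3 + 137*J)
k(216) + t(r, 103) = -216 + (-3 + 137*103) = -216 + (-3 + 14111) = -216 + 14108 = 13892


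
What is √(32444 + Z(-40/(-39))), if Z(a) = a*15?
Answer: 2*√1371409/13 ≈ 180.16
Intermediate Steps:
Z(a) = 15*a
√(32444 + Z(-40/(-39))) = √(32444 + 15*(-40/(-39))) = √(32444 + 15*(-40*(-1/39))) = √(32444 + 15*(40/39)) = √(32444 + 200/13) = √(421972/13) = 2*√1371409/13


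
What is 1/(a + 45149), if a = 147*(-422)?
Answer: -1/16885 ≈ -5.9224e-5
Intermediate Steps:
a = -62034
1/(a + 45149) = 1/(-62034 + 45149) = 1/(-16885) = -1/16885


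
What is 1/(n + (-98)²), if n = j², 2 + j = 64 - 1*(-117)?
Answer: 1/41645 ≈ 2.4012e-5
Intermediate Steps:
j = 179 (j = -2 + (64 - 1*(-117)) = -2 + (64 + 117) = -2 + 181 = 179)
n = 32041 (n = 179² = 32041)
1/(n + (-98)²) = 1/(32041 + (-98)²) = 1/(32041 + 9604) = 1/41645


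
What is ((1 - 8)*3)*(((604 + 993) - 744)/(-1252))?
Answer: 17913/1252 ≈ 14.308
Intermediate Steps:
((1 - 8)*3)*(((604 + 993) - 744)/(-1252)) = (-7*3)*((1597 - 744)*(-1/1252)) = -17913*(-1)/1252 = -21*(-853/1252) = 17913/1252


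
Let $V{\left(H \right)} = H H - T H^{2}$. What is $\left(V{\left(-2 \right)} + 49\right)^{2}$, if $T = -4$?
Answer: $4761$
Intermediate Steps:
$V{\left(H \right)} = 5 H^{2}$ ($V{\left(H \right)} = H H - - 4 H^{2} = H^{2} + 4 H^{2} = 5 H^{2}$)
$\left(V{\left(-2 \right)} + 49\right)^{2} = \left(5 \left(-2\right)^{2} + 49\right)^{2} = \left(5 \cdot 4 + 49\right)^{2} = \left(20 + 49\right)^{2} = 69^{2} = 4761$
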